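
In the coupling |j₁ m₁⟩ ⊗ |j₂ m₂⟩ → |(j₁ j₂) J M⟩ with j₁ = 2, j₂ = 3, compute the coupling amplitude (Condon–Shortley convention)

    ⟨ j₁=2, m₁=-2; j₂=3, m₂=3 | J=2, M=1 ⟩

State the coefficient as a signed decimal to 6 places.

−√(5/14) ≈ -0.597614

triangle: 3!·1!·3!/8! = 36/40320
(j±m)!: 0!·4!·6!·0!·3!·1! = 103680
prefactor² = (2J+1)·Δ·N² = 3240/7
  k=3: −1/(3!·0!·1!·3!·0!·0!) = -1/36
Σ = -1/36  ⇒  CG² = 3240/7·(-1/36)² = 5/14
CG = −√(5/14) = -0.597614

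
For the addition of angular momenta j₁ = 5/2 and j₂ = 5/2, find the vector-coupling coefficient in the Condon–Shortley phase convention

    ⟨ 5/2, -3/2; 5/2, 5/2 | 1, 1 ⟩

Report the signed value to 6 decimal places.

+√(1/7) ≈ +0.377964

j₁+j₂−J=4  J+j₁−j₂=1  J−j₁+j₂=1  j₁+j₂+J+1=7
(j₁±m₁, j₂±m₂, J±M) = (1,4,5,0,2,0)
P² = 576/7
sum k=4..4:
  [4] +1/24 = 1/24
S = 1/24
C² = P²·S² = 1/7 ; C = +0.377964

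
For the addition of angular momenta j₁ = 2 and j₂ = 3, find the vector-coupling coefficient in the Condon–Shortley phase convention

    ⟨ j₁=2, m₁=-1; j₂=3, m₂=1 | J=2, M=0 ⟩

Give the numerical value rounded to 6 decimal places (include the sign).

√[5·3!1!3!/8! · 1!3!4!2!2!2!] = √(36/7)
  +(−1)^2/∏(2,1,1,2,0,1)! = 1/4  (running 1/4)
  +(−1)^3/∏(3,0,0,1,1,2)! = -1/12  (running 1/6)
⟨..|..⟩ = √(36/7)·(1/6) = +0.377964

+0.377964  (= +√(1/7))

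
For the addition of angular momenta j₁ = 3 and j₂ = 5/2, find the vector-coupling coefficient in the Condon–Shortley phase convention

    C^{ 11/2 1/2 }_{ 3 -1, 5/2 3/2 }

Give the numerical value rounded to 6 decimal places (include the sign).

+0.402911  (= +√(25/154))

j₁+j₂−J=0  J+j₁−j₂=6  J−j₁+j₂=5  j₁+j₂+J+1=12
(j₁±m₁, j₂±m₂, J±M) = (2,4,4,1,6,5)
P² = 16588800/77
sum k=0..0:
  [0] +1/1152 = 1/1152
S = 1/1152
C² = P²·S² = 25/154 ; C = +0.402911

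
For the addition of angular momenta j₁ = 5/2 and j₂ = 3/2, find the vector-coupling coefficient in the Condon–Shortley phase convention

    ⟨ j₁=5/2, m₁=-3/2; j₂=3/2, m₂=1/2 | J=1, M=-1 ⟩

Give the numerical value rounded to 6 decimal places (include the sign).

+√(3/10) = +0.547723

triangle: 3!·2!·0!/6! = 12/720
(j±m)!: 1!·4!·2!·1!·0!·2! = 96
prefactor² = (2J+1)·Δ·N² = 24/5
  k=2: +1/(2!·1!·2!·0!·0!·0!) = 1/4
Σ = 1/4  ⇒  CG² = 24/5·1/4² = 3/10
CG = +√(3/10) = +0.547723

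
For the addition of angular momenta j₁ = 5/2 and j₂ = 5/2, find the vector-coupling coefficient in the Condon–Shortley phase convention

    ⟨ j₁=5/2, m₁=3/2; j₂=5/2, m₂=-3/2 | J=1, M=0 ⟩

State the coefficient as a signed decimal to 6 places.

triangle: 4!×1!×1!/7! = 24/5040
(j±m)!: 4!×1!×1!×4!×1!×1! = 576
prefactor² = (2J+1)×Δ×N² = 288/35
  k=0: +1/(0!×4!×1!×1!×0!×0!) = 1/24
  k=1: −1/(1!×3!×0!×0!×1!×1!) = -1/6
Σ = -1/8  ⇒  CG² = 288/35×(-1/8)² = 9/70
CG = −√(9/70) = -0.358569

-0.358569  (= −√(9/70))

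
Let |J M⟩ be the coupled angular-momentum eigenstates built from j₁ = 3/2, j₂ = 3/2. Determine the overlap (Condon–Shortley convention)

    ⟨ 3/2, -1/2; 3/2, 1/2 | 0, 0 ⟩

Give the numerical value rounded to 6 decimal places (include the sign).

j₁+j₂−J=3  J+j₁−j₂=0  J−j₁+j₂=0  j₁+j₂+J+1=4
(j₁±m₁, j₂±m₂, J±M) = (1,2,2,1,0,0)
P² = 1
sum k=2..2:
  [2] +1/2 = 1/2
S = 1/2
C² = P²·S² = 1/4 ; C = +0.500000

+√(1/4) = +0.500000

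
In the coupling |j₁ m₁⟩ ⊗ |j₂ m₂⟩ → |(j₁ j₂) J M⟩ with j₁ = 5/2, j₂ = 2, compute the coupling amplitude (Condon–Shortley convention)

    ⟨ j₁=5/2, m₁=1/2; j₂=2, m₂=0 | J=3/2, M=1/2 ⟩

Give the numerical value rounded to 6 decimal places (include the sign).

√[4·3!2!1!/7! · 3!2!2!2!2!1!] = √(32/35)
  +(−1)^1/∏(1,2,1,1,1,0)! = -1/2  (running -1/2)
  +(−1)^2/∏(2,1,0,0,2,1)! = 1/4  (running -1/4)
⟨..|..⟩ = √(32/35)·(-1/4) = -0.239046

−√(2/35) ≈ -0.239046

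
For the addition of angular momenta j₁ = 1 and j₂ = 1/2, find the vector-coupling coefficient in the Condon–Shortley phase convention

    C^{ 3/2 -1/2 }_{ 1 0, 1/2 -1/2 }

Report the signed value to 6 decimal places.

triangle: 0!*2!*1!/4! = 2/24
(j±m)!: 1!*1!*0!*1!*1!*2! = 2
prefactor² = (2J+1)*Δ*N² = 2/3
  k=0: +1/(0!*0!*1!*0!*1!*1!) = 1
Σ = 1  ⇒  CG² = 2/3*1² = 2/3
CG = +√(2/3) = +0.816497

+0.816497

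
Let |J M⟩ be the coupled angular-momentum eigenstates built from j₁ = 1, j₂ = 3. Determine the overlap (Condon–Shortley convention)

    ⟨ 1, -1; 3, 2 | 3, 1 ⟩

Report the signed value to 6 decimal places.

-0.645497

triangle: 1!·1!·5!/8! = 120/40320
(j±m)!: 0!·2!·5!·1!·4!·2! = 11520
prefactor² = (2J+1)·Δ·N² = 240
  k=1: −1/(1!·0!·1!·4!·0!·1!) = -1/24
Σ = -1/24  ⇒  CG² = 240·(-1/24)² = 5/12
CG = −√(5/12) = -0.645497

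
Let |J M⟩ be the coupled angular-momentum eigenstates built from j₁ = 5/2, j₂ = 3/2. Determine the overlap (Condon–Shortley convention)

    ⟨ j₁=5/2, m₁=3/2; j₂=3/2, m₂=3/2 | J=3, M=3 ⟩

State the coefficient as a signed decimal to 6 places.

−√(3/8) = -0.612372

j₁+j₂−J=1  J+j₁−j₂=4  J−j₁+j₂=2  j₁+j₂+J+1=8
(j₁±m₁, j₂±m₂, J±M) = (4,1,3,0,6,0)
P² = 864
sum k=1..1:
  [1] −1/48 = -1/48
S = -1/48
C² = P²·S² = 3/8 ; C = -0.612372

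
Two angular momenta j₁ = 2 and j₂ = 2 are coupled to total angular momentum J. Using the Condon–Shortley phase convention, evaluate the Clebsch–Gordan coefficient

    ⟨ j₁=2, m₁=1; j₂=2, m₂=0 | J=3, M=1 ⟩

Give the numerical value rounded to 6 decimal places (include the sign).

+√(1/5) = +0.447214

triangle: 1!*3!*3!/8! = 36/40320
(j±m)!: 3!*1!*2!*2!*4!*2! = 1152
prefactor² = (2J+1)*Δ*N² = 36/5
  k=0: +1/(0!*1!*1!*2!*2!*1!) = 1/4
  k=1: −1/(1!*0!*0!*1!*3!*2!) = -1/12
Σ = 1/6  ⇒  CG² = 36/5*1/6² = 1/5
CG = +√(1/5) = +0.447214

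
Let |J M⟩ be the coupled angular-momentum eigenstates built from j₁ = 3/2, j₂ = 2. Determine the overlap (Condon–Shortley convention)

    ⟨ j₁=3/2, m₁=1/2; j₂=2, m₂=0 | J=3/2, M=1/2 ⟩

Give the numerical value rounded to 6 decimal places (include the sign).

-0.447214

j₁+j₂−J=2  J+j₁−j₂=1  J−j₁+j₂=2  j₁+j₂+J+1=6
(j₁±m₁, j₂±m₂, J±M) = (2,1,2,2,2,1)
P² = 16/45
sum k=0..1:
  [0] +1/4 = 1/4
  [1] −1/1 = -1
S = -3/4
C² = P²·S² = 1/5 ; C = -0.447214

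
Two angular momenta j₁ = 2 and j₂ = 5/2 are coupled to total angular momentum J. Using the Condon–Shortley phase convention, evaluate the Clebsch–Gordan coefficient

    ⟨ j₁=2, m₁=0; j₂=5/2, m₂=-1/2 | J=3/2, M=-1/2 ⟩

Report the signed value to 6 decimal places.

√[4·3!1!2!/7! · 2!2!2!3!1!2!] = √(32/35)
  +(−1)^1/∏(1,2,1,1,0,1)! = -1/2  (running -1/2)
  +(−1)^2/∏(2,1,0,0,1,2)! = 1/4  (running -1/4)
⟨..|..⟩ = √(32/35)·(-1/4) = -0.239046

−√(2/35) ≈ -0.239046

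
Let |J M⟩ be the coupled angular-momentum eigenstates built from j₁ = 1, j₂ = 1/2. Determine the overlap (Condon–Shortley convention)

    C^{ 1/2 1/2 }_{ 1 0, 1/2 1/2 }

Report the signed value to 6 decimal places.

−√(1/3) = -0.577350

triangle: 1!×1!×0!/3! = 1/6
(j±m)!: 1!×1!×1!×0!×1!×0! = 1
prefactor² = (2J+1)×Δ×N² = 1/3
  k=1: −1/(1!×0!×0!×0!×1!×0!) = -1
Σ = -1  ⇒  CG² = 1/3×(-1)² = 1/3
CG = −√(1/3) = -0.577350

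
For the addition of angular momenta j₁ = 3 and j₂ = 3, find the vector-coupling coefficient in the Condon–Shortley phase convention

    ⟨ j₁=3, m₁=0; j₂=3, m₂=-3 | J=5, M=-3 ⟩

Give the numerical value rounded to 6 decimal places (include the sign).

+0.577350  (= +√(1/3))

j₁+j₂−J=1  J+j₁−j₂=5  J−j₁+j₂=5  j₁+j₂+J+1=12
(j₁±m₁, j₂±m₂, J±M) = (3,3,0,6,2,8)
P² = 691200
sum k=0..0:
  [0] +1/1440 = 1/1440
S = 1/1440
C² = P²·S² = 1/3 ; C = +0.577350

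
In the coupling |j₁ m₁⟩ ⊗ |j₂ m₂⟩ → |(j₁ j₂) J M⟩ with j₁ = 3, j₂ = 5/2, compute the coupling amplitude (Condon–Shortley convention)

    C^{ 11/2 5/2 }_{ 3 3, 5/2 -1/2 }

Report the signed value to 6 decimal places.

+√(2/33) ≈ +0.246183

triangle: 0!*6!*5!/12! = 86400/479001600
(j±m)!: 6!*0!*2!*3!*8!*3! = 2090188800
prefactor² = (2J+1)*Δ*N² = 49766400/11
  k=0: +1/(0!*0!*0!*2!*6!*3!) = 1/8640
Σ = 1/8640  ⇒  CG² = 49766400/11*1/8640² = 2/33
CG = +√(2/33) = +0.246183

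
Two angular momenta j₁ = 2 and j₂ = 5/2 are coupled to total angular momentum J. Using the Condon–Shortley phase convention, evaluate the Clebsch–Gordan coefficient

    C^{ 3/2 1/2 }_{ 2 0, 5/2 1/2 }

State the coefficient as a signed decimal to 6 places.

√[4·3!1!2!/7! · 2!2!3!2!2!1!] = √(32/35)
  +(−1)^1/∏(1,2,1,2,0,0)! = -1/4  (running -1/4)
  +(−1)^2/∏(2,1,0,1,1,1)! = 1/2  (running 1/4)
⟨..|..⟩ = √(32/35)·(1/4) = +0.239046

+√(2/35) ≈ +0.239046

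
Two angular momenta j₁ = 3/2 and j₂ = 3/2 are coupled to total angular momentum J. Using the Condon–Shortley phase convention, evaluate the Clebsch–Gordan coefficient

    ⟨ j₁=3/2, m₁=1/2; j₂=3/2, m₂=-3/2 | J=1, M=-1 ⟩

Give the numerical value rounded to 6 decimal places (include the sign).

+√(3/10) = +0.547723

triangle: 2!·1!·1!/5! = 2/120
(j±m)!: 2!·1!·0!·3!·0!·2! = 24
prefactor² = (2J+1)·Δ·N² = 6/5
  k=0: +1/(0!·2!·1!·0!·0!·1!) = 1/2
Σ = 1/2  ⇒  CG² = 6/5·1/2² = 3/10
CG = +√(3/10) = +0.547723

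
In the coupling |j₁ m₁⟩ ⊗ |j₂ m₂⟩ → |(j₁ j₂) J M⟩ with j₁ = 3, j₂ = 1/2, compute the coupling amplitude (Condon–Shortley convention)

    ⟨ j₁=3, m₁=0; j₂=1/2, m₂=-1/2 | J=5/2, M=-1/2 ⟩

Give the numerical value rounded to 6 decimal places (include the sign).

j₁+j₂−J=1  J+j₁−j₂=5  J−j₁+j₂=0  j₁+j₂+J+1=7
(j₁±m₁, j₂±m₂, J±M) = (3,3,0,1,2,3)
P² = 432/7
sum k=0..0:
  [0] +1/12 = 1/12
S = 1/12
C² = P²·S² = 3/7 ; C = +0.654654

+√(3/7) ≈ +0.654654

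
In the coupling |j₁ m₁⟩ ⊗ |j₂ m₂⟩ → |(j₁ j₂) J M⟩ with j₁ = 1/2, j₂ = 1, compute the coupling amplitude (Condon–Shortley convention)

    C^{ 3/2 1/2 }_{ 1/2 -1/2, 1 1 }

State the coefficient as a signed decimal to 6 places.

√[4·0!1!2!/4! · 0!1!2!0!2!1!] = √(4/3)
  +(−1)^0/∏(0,0,1,2,0,0)! = 1/2  (running 1/2)
⟨..|..⟩ = √(4/3)·(1/2) = +0.577350

+0.577350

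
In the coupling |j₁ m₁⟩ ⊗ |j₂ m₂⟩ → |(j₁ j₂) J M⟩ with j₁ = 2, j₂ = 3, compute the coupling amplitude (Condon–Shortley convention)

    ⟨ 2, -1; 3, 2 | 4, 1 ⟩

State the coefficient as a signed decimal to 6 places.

-0.591608  (= −√(7/20))

triangle: 1!×3!×5!/10! = 720/3628800
(j±m)!: 1!×3!×5!×1!×5!×3! = 518400
prefactor² = (2J+1)×Δ×N² = 6480/7
  k=0: +1/(0!×1!×3!×5!×0!×0!) = 1/720
  k=1: −1/(1!×0!×2!×4!×1!×1!) = -1/48
Σ = -7/360  ⇒  CG² = 6480/7×(-7/360)² = 7/20
CG = −√(7/20) = -0.591608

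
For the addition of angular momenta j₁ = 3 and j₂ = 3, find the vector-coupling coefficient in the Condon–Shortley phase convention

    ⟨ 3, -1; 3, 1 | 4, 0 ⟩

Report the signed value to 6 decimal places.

√[9·2!4!4!/11! · 2!4!4!2!4!4!] = √(663552/1925)
  +(−1)^0/∏(0,2,4,4,0,0)! = 1/1152  (running 1/1152)
  +(−1)^1/∏(1,1,3,3,1,1)! = -1/36  (running -31/1152)
  +(−1)^2/∏(2,0,2,2,2,2)! = 1/32  (running 5/1152)
⟨..|..⟩ = √(663552/1925)·(5/1152) = +0.080582

+√(1/154) = +0.080582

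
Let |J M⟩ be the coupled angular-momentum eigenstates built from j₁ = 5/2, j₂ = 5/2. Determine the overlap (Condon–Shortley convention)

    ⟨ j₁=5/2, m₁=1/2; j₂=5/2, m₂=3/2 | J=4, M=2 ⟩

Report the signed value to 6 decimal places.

triangle: 1!·4!·4!/10! = 576/3628800
(j±m)!: 3!·2!·4!·1!·6!·2! = 414720
prefactor² = (2J+1)·Δ·N² = 20736/35
  k=0: +1/(0!·1!·2!·4!·2!·0!) = 1/96
  k=1: −1/(1!·0!·1!·3!·3!·1!) = -1/36
Σ = -5/288  ⇒  CG² = 20736/35·(-5/288)² = 5/28
CG = −√(5/28) = -0.422577

−√(5/28) = -0.422577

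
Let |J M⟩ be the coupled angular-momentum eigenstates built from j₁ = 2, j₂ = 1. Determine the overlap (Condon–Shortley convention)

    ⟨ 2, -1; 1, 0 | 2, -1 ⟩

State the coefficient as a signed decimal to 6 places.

triangle: 1!*3!*1!/6! = 6/720
(j±m)!: 1!*3!*1!*1!*1!*3! = 36
prefactor² = (2J+1)*Δ*N² = 3/2
  k=0: +1/(0!*1!*3!*1!*0!*0!) = 1/6
  k=1: −1/(1!*0!*2!*0!*1!*1!) = -1/2
Σ = -1/3  ⇒  CG² = 3/2*(-1/3)² = 1/6
CG = −√(1/6) = -0.408248

−√(1/6) ≈ -0.408248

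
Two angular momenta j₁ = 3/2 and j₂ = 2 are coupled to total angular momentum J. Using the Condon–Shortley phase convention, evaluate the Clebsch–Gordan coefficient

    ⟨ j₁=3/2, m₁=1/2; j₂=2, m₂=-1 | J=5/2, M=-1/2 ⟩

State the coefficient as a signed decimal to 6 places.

j₁+j₂−J=1  J+j₁−j₂=2  J−j₁+j₂=3  j₁+j₂+J+1=7
(j₁±m₁, j₂±m₂, J±M) = (2,1,1,3,2,3)
P² = 72/35
sum k=0..1:
  [0] +1/2 = 1/2
  [1] −1/12 = -1/12
S = 5/12
C² = P²·S² = 5/14 ; C = +0.597614

+0.597614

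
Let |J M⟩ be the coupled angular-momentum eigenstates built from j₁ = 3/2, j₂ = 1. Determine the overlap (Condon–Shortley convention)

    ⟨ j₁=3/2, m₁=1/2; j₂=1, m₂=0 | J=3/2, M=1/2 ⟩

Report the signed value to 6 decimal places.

j₁+j₂−J=1  J+j₁−j₂=2  J−j₁+j₂=1  j₁+j₂+J+1=5
(j₁±m₁, j₂±m₂, J±M) = (2,1,1,1,2,1)
P² = 4/15
sum k=0..1:
  [0] +1/1 = 1
  [1] −1/2 = -1/2
S = 1/2
C² = P²·S² = 1/15 ; C = +0.258199

+0.258199  (= +√(1/15))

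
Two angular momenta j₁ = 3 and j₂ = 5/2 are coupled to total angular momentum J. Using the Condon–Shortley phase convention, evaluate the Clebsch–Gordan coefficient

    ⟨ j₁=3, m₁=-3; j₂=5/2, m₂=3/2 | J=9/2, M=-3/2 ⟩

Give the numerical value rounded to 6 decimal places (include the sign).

√[10·1!5!4!/11! · 0!6!4!1!3!6!] = √(4147200/77)
  +(−1)^1/∏(1,0,5,3,0,1)! = -1/720  (running -1/720)
⟨..|..⟩ = √(4147200/77)·(-1/720) = -0.322329

−√(8/77) ≈ -0.322329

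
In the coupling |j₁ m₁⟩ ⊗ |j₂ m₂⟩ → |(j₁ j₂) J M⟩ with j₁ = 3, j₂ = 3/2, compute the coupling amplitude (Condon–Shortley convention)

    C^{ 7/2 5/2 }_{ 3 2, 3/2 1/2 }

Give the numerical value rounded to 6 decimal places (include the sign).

j₁+j₂−J=1  J+j₁−j₂=5  J−j₁+j₂=2  j₁+j₂+J+1=9
(j₁±m₁, j₂±m₂, J±M) = (5,1,2,1,6,1)
P² = 6400/7
sum k=0..1:
  [0] +1/48 = 1/48
  [1] −1/120 = -1/120
S = 1/80
C² = P²·S² = 1/7 ; C = +0.377964

+√(1/7) = +0.377964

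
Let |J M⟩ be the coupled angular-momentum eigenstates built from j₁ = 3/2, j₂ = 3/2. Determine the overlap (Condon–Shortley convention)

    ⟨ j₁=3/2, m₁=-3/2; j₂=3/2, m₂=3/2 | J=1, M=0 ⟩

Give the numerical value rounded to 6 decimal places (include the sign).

+0.670820  (= +√(9/20))

triangle: 2!*1!*1!/5! = 2/120
(j±m)!: 0!*3!*3!*0!*1!*1! = 36
prefactor² = (2J+1)*Δ*N² = 9/5
  k=2: +1/(2!*0!*1!*1!*0!*0!) = 1/2
Σ = 1/2  ⇒  CG² = 9/5*1/2² = 9/20
CG = +√(9/20) = +0.670820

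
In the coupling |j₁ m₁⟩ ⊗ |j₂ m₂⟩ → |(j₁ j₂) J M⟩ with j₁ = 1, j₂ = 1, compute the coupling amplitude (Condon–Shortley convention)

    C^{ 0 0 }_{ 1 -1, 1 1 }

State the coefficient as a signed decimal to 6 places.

triangle: 2!×0!×0!/3! = 2/6
(j±m)!: 0!×2!×2!×0!×0!×0! = 4
prefactor² = (2J+1)×Δ×N² = 4/3
  k=2: +1/(2!×0!×0!×0!×0!×0!) = 1/2
Σ = 1/2  ⇒  CG² = 4/3×1/2² = 1/3
CG = +√(1/3) = +0.577350

+√(1/3) ≈ +0.577350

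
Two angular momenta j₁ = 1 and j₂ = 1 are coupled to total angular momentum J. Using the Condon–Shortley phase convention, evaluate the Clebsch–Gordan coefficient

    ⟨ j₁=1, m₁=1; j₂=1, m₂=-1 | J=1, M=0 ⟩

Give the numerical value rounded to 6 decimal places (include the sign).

+0.707107  (= +√(1/2))

triangle: 1!×1!×1!/4! = 1/24
(j±m)!: 2!×0!×0!×2!×1!×1! = 4
prefactor² = (2J+1)×Δ×N² = 1/2
  k=0: +1/(0!×1!×0!×0!×1!×1!) = 1
Σ = 1  ⇒  CG² = 1/2×1² = 1/2
CG = +√(1/2) = +0.707107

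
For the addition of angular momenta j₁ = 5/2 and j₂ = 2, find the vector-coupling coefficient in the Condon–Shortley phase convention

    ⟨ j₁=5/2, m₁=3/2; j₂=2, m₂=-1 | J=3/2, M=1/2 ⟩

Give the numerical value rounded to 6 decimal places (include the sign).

triangle: 3!·2!·1!/7! = 12/5040
(j±m)!: 4!·1!·1!·3!·2!·1! = 288
prefactor² = (2J+1)·Δ·N² = 96/35
  k=0: +1/(0!·3!·1!·1!·1!·0!) = 1/6
  k=1: −1/(1!·2!·0!·0!·2!·1!) = -1/4
Σ = -1/12  ⇒  CG² = 96/35·(-1/12)² = 2/105
CG = −√(2/105) = -0.138013

−√(2/105) = -0.138013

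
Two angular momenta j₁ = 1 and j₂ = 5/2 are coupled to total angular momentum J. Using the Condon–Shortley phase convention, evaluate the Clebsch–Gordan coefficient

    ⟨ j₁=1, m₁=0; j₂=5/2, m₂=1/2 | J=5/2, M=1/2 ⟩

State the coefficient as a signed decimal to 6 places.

triangle: 1!·1!·4!/7! = 24/5040
(j±m)!: 1!·1!·3!·2!·3!·2! = 144
prefactor² = (2J+1)·Δ·N² = 144/35
  k=0: +1/(0!·1!·1!·3!·0!·1!) = 1/6
  k=1: −1/(1!·0!·0!·2!·1!·2!) = -1/4
Σ = -1/12  ⇒  CG² = 144/35·(-1/12)² = 1/35
CG = −√(1/35) = -0.169031

−√(1/35) = -0.169031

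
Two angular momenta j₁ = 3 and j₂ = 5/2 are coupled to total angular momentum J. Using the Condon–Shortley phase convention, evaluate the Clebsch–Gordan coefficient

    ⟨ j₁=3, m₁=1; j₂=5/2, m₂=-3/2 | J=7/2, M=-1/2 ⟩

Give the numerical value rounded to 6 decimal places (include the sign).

j₁+j₂−J=2  J+j₁−j₂=4  J−j₁+j₂=3  j₁+j₂+J+1=10
(j₁±m₁, j₂±m₂, J±M) = (4,2,1,4,3,4)
P² = 18432/175
sum k=0..1:
  [0] +1/16 = 1/16
  [1] −1/36 = -1/36
S = 5/144
C² = P²·S² = 8/63 ; C = +0.356348

+0.356348  (= +√(8/63))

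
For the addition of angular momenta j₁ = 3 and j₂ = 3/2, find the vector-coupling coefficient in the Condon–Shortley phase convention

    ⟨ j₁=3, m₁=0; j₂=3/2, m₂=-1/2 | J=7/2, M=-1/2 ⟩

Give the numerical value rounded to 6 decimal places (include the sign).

+√(2/21) = +0.308607

√[8·1!5!2!/9! · 3!3!1!2!3!4!] = √(384/7)
  +(−1)^0/∏(0,1,3,1,2,1)! = 1/12  (running 1/12)
  +(−1)^1/∏(1,0,2,0,3,2)! = -1/24  (running 1/24)
⟨..|..⟩ = √(384/7)·(1/24) = +0.308607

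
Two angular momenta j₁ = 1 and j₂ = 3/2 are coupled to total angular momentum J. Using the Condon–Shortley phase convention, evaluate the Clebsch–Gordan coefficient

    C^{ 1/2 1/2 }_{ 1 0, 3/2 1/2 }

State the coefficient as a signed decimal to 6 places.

−√(1/3) ≈ -0.577350

triangle: 2!·0!·1!/4! = 2/24
(j±m)!: 1!·1!·2!·1!·1!·0! = 2
prefactor² = (2J+1)·Δ·N² = 1/3
  k=1: −1/(1!·1!·0!·1!·0!·0!) = -1
Σ = -1  ⇒  CG² = 1/3·(-1)² = 1/3
CG = −√(1/3) = -0.577350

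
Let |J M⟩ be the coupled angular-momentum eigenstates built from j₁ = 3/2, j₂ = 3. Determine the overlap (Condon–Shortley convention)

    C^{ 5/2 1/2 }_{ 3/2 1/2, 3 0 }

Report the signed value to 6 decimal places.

triangle: 2!·1!·4!/8! = 48/40320
(j±m)!: 2!·1!·3!·3!·3!·2! = 864
prefactor² = (2J+1)·Δ·N² = 216/35
  k=0: +1/(0!·2!·1!·3!·0!·1!) = 1/12
  k=1: −1/(1!·1!·0!·2!·1!·2!) = -1/4
Σ = -1/6  ⇒  CG² = 216/35·(-1/6)² = 6/35
CG = −√(6/35) = -0.414039

−√(6/35) = -0.414039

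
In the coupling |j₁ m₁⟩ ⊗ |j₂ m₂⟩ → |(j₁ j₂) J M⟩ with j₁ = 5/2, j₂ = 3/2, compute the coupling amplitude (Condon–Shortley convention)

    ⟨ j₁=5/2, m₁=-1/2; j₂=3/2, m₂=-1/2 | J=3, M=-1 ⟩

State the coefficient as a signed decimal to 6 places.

triangle: 1!×4!×2!/8! = 48/40320
(j±m)!: 2!×3!×1!×2!×2!×4! = 1152
prefactor² = (2J+1)×Δ×N² = 48/5
  k=0: +1/(0!×1!×3!×1!×1!×1!) = 1/6
  k=1: −1/(1!×0!×2!×0!×2!×2!) = -1/8
Σ = 1/24  ⇒  CG² = 48/5×1/24² = 1/60
CG = +√(1/60) = +0.129099

+0.129099  (= +√(1/60))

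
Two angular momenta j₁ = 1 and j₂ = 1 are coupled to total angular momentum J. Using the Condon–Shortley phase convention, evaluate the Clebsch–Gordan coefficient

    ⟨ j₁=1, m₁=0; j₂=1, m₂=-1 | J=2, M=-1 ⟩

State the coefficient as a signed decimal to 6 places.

+√(1/2) ≈ +0.707107

j₁+j₂−J=0  J+j₁−j₂=2  J−j₁+j₂=2  j₁+j₂+J+1=5
(j₁±m₁, j₂±m₂, J±M) = (1,1,0,2,1,3)
P² = 2
sum k=0..0:
  [0] +1/2 = 1/2
S = 1/2
C² = P²·S² = 1/2 ; C = +0.707107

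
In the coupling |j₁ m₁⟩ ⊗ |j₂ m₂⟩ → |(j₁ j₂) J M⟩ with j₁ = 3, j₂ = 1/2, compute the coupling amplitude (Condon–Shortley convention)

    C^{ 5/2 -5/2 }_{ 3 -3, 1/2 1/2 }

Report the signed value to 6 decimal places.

√[6·1!5!0!/7! · 0!6!1!0!0!5!] = √(86400/7)
  +(−1)^1/∏(1,0,5,0,0,0)! = -1/120  (running -1/120)
⟨..|..⟩ = √(86400/7)·(-1/120) = -0.925820

−√(6/7) ≈ -0.925820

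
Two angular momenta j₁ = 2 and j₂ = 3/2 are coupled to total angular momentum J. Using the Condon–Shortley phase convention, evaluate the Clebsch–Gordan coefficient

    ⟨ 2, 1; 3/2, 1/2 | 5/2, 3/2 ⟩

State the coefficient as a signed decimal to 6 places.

j₁+j₂−J=1  J+j₁−j₂=3  J−j₁+j₂=2  j₁+j₂+J+1=7
(j₁±m₁, j₂±m₂, J±M) = (3,1,2,1,4,1)
P² = 144/35
sum k=0..1:
  [0] +1/4 = 1/4
  [1] −1/6 = -1/6
S = 1/12
C² = P²·S² = 1/35 ; C = +0.169031

+0.169031  (= +√(1/35))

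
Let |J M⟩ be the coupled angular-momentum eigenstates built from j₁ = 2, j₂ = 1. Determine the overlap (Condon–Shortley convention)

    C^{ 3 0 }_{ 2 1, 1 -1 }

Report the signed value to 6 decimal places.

triangle: 0!·4!·2!/7! = 48/5040
(j±m)!: 3!·1!·0!·2!·3!·3! = 432
prefactor² = (2J+1)·Δ·N² = 144/5
  k=0: +1/(0!·0!·1!·0!·3!·2!) = 1/12
Σ = 1/12  ⇒  CG² = 144/5·1/12² = 1/5
CG = +√(1/5) = +0.447214

+√(1/5) ≈ +0.447214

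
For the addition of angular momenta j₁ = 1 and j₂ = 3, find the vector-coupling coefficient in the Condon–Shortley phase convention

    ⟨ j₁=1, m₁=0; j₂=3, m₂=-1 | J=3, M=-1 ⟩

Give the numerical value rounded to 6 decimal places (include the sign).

√[7·1!1!5!/8! · 1!1!2!4!2!4!] = √(48)
  +(−1)^0/∏(0,1,1,2,0,3)! = 1/12  (running 1/12)
  +(−1)^1/∏(1,0,0,1,1,4)! = -1/24  (running 1/24)
⟨..|..⟩ = √(48)·(1/24) = +0.288675

+√(1/12) ≈ +0.288675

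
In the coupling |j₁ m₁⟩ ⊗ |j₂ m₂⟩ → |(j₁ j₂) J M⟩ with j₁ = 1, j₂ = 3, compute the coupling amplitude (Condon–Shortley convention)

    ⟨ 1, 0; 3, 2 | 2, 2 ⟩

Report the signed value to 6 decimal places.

triangle: 2!*0!*4!/7! = 48/5040
(j±m)!: 1!*1!*5!*1!*4!*0! = 2880
prefactor² = (2J+1)*Δ*N² = 960/7
  k=1: −1/(1!*1!*0!*4!*0!*0!) = -1/24
Σ = -1/24  ⇒  CG² = 960/7*(-1/24)² = 5/21
CG = −√(5/21) = -0.487950

-0.487950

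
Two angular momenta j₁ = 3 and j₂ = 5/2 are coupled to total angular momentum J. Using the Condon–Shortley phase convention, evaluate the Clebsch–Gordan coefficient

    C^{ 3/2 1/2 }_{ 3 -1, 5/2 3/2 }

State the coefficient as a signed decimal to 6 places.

−√(7/30) = -0.483046

√[4·4!2!1!/8! · 2!4!4!1!2!1!] = √(384/35)
  +(−1)^3/∏(3,1,1,1,1,0)! = -1/6  (running -1/6)
  +(−1)^4/∏(4,0,0,0,2,1)! = 1/48  (running -7/48)
⟨..|..⟩ = √(384/35)·(-7/48) = -0.483046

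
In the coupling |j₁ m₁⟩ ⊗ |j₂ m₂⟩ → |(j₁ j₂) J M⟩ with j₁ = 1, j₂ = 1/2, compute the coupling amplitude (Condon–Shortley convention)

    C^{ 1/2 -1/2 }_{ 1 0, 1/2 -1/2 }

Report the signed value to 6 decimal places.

+√(1/3) ≈ +0.577350

j₁+j₂−J=1  J+j₁−j₂=1  J−j₁+j₂=0  j₁+j₂+J+1=3
(j₁±m₁, j₂±m₂, J±M) = (1,1,0,1,0,1)
P² = 1/3
sum k=0..0:
  [0] +1/1 = 1
S = 1
C² = P²·S² = 1/3 ; C = +0.577350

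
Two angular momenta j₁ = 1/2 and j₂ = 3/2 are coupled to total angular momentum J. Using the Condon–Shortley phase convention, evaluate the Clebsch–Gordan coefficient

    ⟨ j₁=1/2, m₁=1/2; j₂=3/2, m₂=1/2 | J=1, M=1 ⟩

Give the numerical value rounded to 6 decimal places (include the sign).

j₁+j₂−J=1  J+j₁−j₂=0  J−j₁+j₂=2  j₁+j₂+J+1=4
(j₁±m₁, j₂±m₂, J±M) = (1,0,2,1,2,0)
P² = 1
sum k=0..0:
  [0] +1/2 = 1/2
S = 1/2
C² = P²·S² = 1/4 ; C = +0.500000

+0.500000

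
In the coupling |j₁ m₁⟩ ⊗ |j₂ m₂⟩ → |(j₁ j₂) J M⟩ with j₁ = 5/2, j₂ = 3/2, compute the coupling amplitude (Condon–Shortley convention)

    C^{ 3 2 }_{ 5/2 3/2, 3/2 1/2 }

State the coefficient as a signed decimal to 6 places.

j₁+j₂−J=1  J+j₁−j₂=4  J−j₁+j₂=2  j₁+j₂+J+1=8
(j₁±m₁, j₂±m₂, J±M) = (4,1,2,1,5,1)
P² = 48
sum k=0..1:
  [0] +1/12 = 1/12
  [1] −1/24 = -1/24
S = 1/24
C² = P²·S² = 1/12 ; C = +0.288675

+√(1/12) ≈ +0.288675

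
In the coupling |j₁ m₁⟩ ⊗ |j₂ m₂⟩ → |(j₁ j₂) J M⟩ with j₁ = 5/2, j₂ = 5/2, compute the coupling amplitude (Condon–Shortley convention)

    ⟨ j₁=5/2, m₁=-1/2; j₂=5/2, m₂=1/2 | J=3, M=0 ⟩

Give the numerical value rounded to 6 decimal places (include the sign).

triangle: 2!×3!×3!/9! = 72/362880
(j±m)!: 2!×3!×3!×2!×3!×3! = 5184
prefactor² = (2J+1)×Δ×N² = 36/5
  k=0: +1/(0!×2!×3!×3!×0!×0!) = 1/72
  k=1: −1/(1!×1!×2!×2!×1!×1!) = -1/4
  k=2: +1/(2!×0!×1!×1!×2!×2!) = 1/8
Σ = -1/9  ⇒  CG² = 36/5×(-1/9)² = 4/45
CG = −√(4/45) = -0.298142

-0.298142  (= −√(4/45))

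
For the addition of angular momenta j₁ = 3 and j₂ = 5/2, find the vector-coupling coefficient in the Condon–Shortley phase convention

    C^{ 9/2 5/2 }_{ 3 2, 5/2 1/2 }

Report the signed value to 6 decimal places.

√[10·1!5!4!/11! · 5!1!3!2!7!2!] = √(115200/11)
  +(−1)^0/∏(0,1,1,3,4,1)! = 1/144  (running 1/144)
  +(−1)^1/∏(1,0,0,2,5,2)! = -1/480  (running 7/1440)
⟨..|..⟩ = √(115200/11)·(7/1440) = +0.497468

+0.497468  (= +√(49/198))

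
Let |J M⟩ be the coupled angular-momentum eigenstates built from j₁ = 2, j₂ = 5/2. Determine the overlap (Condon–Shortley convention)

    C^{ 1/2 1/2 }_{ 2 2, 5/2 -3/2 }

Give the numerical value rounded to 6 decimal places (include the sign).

√[2·4!0!1!/6! · 4!0!1!4!1!0!] = √(192/5)
  +(−1)^0/∏(0,4,0,1,0,0)! = 1/24  (running 1/24)
⟨..|..⟩ = √(192/5)·(1/24) = +0.258199

+0.258199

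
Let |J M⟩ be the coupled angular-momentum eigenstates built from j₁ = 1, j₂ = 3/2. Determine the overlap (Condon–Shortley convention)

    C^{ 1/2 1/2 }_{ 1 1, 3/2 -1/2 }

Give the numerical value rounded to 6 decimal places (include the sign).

√[2·2!0!1!/4! · 2!0!1!2!1!0!] = √(2/3)
  +(−1)^0/∏(0,2,0,1,0,0)! = 1/2  (running 1/2)
⟨..|..⟩ = √(2/3)·(1/2) = +0.408248

+0.408248  (= +√(1/6))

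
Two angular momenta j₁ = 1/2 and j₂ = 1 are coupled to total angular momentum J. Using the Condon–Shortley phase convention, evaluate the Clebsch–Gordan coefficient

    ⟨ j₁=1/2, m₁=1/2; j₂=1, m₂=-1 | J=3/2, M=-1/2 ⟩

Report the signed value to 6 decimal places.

√[4·0!1!2!/4! · 1!0!0!2!1!2!] = √(4/3)
  +(−1)^0/∏(0,0,0,0,1,2)! = 1/2  (running 1/2)
⟨..|..⟩ = √(4/3)·(1/2) = +0.577350

+√(1/3) ≈ +0.577350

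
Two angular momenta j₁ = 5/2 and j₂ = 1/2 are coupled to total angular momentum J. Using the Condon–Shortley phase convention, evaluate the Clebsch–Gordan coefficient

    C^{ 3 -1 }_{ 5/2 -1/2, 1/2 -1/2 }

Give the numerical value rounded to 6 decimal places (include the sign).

j₁+j₂−J=0  J+j₁−j₂=5  J−j₁+j₂=1  j₁+j₂+J+1=7
(j₁±m₁, j₂±m₂, J±M) = (2,3,0,1,2,4)
P² = 96
sum k=0..0:
  [0] +1/12 = 1/12
S = 1/12
C² = P²·S² = 2/3 ; C = +0.816497

+√(2/3) ≈ +0.816497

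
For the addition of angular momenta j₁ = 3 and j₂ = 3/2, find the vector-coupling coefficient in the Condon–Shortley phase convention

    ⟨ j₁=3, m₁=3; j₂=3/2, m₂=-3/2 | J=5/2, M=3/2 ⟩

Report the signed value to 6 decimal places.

+0.566947

triangle: 2!·4!·1!/8! = 48/40320
(j±m)!: 6!·0!·0!·3!·4!·1! = 103680
prefactor² = (2J+1)·Δ·N² = 5184/7
  k=0: +1/(0!·2!·0!·0!·4!·1!) = 1/48
Σ = 1/48  ⇒  CG² = 5184/7·1/48² = 9/28
CG = +√(9/28) = +0.566947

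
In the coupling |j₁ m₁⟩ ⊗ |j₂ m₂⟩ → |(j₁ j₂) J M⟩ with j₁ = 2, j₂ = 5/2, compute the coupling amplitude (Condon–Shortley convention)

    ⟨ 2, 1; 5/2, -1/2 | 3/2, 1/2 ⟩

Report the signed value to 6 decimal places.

triangle: 3!×1!×2!/7! = 12/5040
(j±m)!: 3!×1!×2!×3!×2!×1! = 144
prefactor² = (2J+1)×Δ×N² = 48/35
  k=0: +1/(0!×3!×1!×2!×0!×0!) = 1/12
  k=1: −1/(1!×2!×0!×1!×1!×1!) = -1/2
Σ = -5/12  ⇒  CG² = 48/35×(-5/12)² = 5/21
CG = −√(5/21) = -0.487950

−√(5/21) ≈ -0.487950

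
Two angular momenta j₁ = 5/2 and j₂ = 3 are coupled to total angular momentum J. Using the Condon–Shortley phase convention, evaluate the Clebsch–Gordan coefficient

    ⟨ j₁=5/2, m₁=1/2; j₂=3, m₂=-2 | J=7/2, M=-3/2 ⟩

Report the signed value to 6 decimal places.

+√(2/21) = +0.308607

j₁+j₂−J=2  J+j₁−j₂=3  J−j₁+j₂=4  j₁+j₂+J+1=10
(j₁±m₁, j₂±m₂, J±M) = (3,2,1,5,2,5)
P² = 1536/7
sum k=0..1:
  [0] +1/24 = 1/24
  [1] −1/48 = -1/48
S = 1/48
C² = P²·S² = 2/21 ; C = +0.308607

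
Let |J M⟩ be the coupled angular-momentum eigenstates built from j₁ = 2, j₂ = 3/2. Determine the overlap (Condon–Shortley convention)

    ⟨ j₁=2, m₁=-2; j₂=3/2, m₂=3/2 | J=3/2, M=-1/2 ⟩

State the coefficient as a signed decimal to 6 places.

+√(2/5) = +0.632456

triangle: 2!*2!*1!/6! = 4/720
(j±m)!: 0!*4!*3!*0!*1!*2! = 288
prefactor² = (2J+1)*Δ*N² = 32/5
  k=2: +1/(2!*0!*2!*1!*0!*0!) = 1/4
Σ = 1/4  ⇒  CG² = 32/5*1/4² = 2/5
CG = +√(2/5) = +0.632456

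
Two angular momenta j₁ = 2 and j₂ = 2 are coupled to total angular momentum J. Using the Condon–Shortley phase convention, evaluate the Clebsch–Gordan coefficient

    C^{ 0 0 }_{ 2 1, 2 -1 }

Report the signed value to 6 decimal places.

j₁+j₂−J=4  J+j₁−j₂=0  J−j₁+j₂=0  j₁+j₂+J+1=5
(j₁±m₁, j₂±m₂, J±M) = (3,1,1,3,0,0)
P² = 36/5
sum k=1..1:
  [1] −1/6 = -1/6
S = -1/6
C² = P²·S² = 1/5 ; C = -0.447214

-0.447214  (= −√(1/5))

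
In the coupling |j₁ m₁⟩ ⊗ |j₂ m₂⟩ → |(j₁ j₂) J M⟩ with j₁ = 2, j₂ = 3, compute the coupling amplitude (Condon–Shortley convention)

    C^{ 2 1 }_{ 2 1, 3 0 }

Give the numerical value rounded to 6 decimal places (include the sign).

j₁+j₂−J=3  J+j₁−j₂=1  J−j₁+j₂=3  j₁+j₂+J+1=8
(j₁±m₁, j₂±m₂, J±M) = (3,1,3,3,3,1)
P² = 81/14
sum k=0..1:
  [0] +1/36 = 1/36
  [1] −1/4 = -1/4
S = -2/9
C² = P²·S² = 2/7 ; C = -0.534522

−√(2/7) ≈ -0.534522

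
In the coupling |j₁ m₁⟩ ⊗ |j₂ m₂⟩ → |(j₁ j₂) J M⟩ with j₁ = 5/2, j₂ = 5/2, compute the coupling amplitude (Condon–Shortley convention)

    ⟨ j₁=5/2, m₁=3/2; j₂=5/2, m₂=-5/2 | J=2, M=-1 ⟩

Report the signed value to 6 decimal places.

j₁+j₂−J=3  J+j₁−j₂=2  J−j₁+j₂=2  j₁+j₂+J+1=8
(j₁±m₁, j₂±m₂, J±M) = (4,1,0,5,1,3)
P² = 360/7
sum k=0..0:
  [0] +1/12 = 1/12
S = 1/12
C² = P²·S² = 5/14 ; C = +0.597614

+√(5/14) = +0.597614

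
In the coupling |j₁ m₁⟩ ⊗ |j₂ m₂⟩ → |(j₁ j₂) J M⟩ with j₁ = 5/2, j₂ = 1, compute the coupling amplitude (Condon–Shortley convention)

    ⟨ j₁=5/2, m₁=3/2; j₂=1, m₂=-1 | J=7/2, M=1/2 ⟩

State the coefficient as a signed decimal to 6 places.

triangle: 0!·5!·2!/8! = 240/40320
(j±m)!: 4!·1!·0!·2!·4!·3! = 6912
prefactor² = (2J+1)·Δ·N² = 2304/7
  k=0: +1/(0!·0!·1!·0!·4!·2!) = 1/48
Σ = 1/48  ⇒  CG² = 2304/7·1/48² = 1/7
CG = +√(1/7) = +0.377964

+√(1/7) ≈ +0.377964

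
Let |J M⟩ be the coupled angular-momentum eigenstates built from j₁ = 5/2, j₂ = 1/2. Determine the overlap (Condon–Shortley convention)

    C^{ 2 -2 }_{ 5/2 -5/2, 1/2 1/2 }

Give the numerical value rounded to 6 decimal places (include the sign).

j₁+j₂−J=1  J+j₁−j₂=4  J−j₁+j₂=0  j₁+j₂+J+1=6
(j₁±m₁, j₂±m₂, J±M) = (0,5,1,0,0,4)
P² = 480
sum k=1..1:
  [1] −1/24 = -1/24
S = -1/24
C² = P²·S² = 5/6 ; C = -0.912871

−√(5/6) = -0.912871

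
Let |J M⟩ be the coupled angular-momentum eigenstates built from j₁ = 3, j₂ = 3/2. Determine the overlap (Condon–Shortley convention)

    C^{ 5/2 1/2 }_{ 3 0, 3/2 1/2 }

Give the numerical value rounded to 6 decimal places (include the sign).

−√(6/35) ≈ -0.414039

√[6·2!4!1!/8! · 3!3!2!1!3!2!] = √(216/35)
  +(−1)^1/∏(1,1,2,1,2,0)! = -1/4  (running -1/4)
  +(−1)^2/∏(2,0,1,0,3,1)! = 1/12  (running -1/6)
⟨..|..⟩ = √(216/35)·(-1/6) = -0.414039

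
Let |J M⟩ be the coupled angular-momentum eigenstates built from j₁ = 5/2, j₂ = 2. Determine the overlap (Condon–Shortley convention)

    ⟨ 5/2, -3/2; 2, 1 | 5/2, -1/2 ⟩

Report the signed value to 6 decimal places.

√[6·2!3!2!/8! · 1!4!3!1!2!3!] = √(216/35)
  +(−1)^1/∏(1,1,3,2,0,0)! = -1/12  (running -1/12)
  +(−1)^2/∏(2,0,2,1,1,1)! = 1/4  (running 1/6)
⟨..|..⟩ = √(216/35)·(1/6) = +0.414039

+0.414039  (= +√(6/35))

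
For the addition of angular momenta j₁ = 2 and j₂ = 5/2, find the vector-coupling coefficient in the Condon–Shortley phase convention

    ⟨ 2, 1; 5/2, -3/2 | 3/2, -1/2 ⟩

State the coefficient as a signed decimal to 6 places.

-0.138013

√[4·3!1!2!/7! · 3!1!1!4!1!2!] = √(96/35)
  +(−1)^0/∏(0,3,1,1,0,1)! = 1/6  (running 1/6)
  +(−1)^1/∏(1,2,0,0,1,2)! = -1/4  (running -1/12)
⟨..|..⟩ = √(96/35)·(-1/12) = -0.138013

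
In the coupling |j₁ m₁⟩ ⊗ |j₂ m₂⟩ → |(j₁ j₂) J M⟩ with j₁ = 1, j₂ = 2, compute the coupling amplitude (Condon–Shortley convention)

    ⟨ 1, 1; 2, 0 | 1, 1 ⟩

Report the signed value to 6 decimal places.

+√(1/10) = +0.316228

j₁+j₂−J=2  J+j₁−j₂=0  J−j₁+j₂=2  j₁+j₂+J+1=5
(j₁±m₁, j₂±m₂, J±M) = (2,0,2,2,2,0)
P² = 8/5
sum k=0..0:
  [0] +1/4 = 1/4
S = 1/4
C² = P²·S² = 1/10 ; C = +0.316228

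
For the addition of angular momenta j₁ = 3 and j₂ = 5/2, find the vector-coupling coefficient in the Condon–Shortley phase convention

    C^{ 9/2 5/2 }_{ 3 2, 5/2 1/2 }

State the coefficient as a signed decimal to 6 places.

j₁+j₂−J=1  J+j₁−j₂=5  J−j₁+j₂=4  j₁+j₂+J+1=11
(j₁±m₁, j₂±m₂, J±M) = (5,1,3,2,7,2)
P² = 115200/11
sum k=0..1:
  [0] +1/144 = 1/144
  [1] −1/480 = -1/480
S = 7/1440
C² = P²·S² = 49/198 ; C = +0.497468

+√(49/198) ≈ +0.497468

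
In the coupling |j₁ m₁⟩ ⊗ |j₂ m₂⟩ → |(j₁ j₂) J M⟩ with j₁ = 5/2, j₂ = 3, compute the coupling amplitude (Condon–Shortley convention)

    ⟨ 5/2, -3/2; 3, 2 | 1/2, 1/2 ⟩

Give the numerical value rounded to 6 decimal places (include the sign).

+√(5/21) = +0.487950

triangle: 5!×0!×1!/7! = 120/5040
(j±m)!: 1!×4!×5!×1!×1!×0! = 2880
prefactor² = (2J+1)×Δ×N² = 960/7
  k=4: +1/(4!×1!×0!×1!×0!×0!) = 1/24
Σ = 1/24  ⇒  CG² = 960/7×1/24² = 5/21
CG = +√(5/21) = +0.487950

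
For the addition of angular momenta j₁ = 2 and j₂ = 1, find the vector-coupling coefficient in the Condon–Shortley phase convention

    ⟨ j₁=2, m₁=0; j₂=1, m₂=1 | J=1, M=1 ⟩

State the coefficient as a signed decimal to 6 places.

√[3·2!2!0!/5! · 2!2!2!0!2!0!] = √(8/5)
  +(−1)^2/∏(2,0,0,0,2,0)! = 1/4  (running 1/4)
⟨..|..⟩ = √(8/5)·(1/4) = +0.316228

+√(1/10) ≈ +0.316228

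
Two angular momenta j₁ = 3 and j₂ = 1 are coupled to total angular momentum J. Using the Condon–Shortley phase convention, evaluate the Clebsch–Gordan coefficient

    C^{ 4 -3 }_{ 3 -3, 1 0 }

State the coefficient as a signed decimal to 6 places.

√[9·0!6!2!/9! · 0!6!1!1!1!7!] = √(129600)
  +(−1)^0/∏(0,0,6,1,0,1)! = 1/720  (running 1/720)
⟨..|..⟩ = √(129600)·(1/720) = +0.500000

+0.500000  (= +√(1/4))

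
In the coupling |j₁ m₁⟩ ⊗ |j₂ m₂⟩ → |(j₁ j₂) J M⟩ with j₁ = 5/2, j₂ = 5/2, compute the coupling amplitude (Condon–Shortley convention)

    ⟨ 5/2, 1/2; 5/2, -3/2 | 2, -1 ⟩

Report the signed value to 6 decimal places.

−√(1/7) = -0.377964

j₁+j₂−J=3  J+j₁−j₂=2  J−j₁+j₂=2  j₁+j₂+J+1=8
(j₁±m₁, j₂±m₂, J±M) = (3,2,1,4,1,3)
P² = 36/7
sum k=0..1:
  [0] +1/12 = 1/12
  [1] −1/4 = -1/4
S = -1/6
C² = P²·S² = 1/7 ; C = -0.377964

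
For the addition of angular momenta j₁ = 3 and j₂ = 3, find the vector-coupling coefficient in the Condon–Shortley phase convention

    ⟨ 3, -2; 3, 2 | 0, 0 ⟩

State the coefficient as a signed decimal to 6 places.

-0.377964

triangle: 6!·0!·0!/7! = 720/5040
(j±m)!: 1!·5!·5!·1!·0!·0! = 14400
prefactor² = (2J+1)·Δ·N² = 14400/7
  k=5: −1/(5!·1!·0!·0!·0!·0!) = -1/120
Σ = -1/120  ⇒  CG² = 14400/7·(-1/120)² = 1/7
CG = −√(1/7) = -0.377964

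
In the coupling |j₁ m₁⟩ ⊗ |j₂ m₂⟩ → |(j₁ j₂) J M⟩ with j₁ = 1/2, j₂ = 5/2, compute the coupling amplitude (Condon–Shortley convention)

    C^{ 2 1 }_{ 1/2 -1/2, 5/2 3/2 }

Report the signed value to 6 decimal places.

-0.816497  (= −√(2/3))

j₁+j₂−J=1  J+j₁−j₂=0  J−j₁+j₂=4  j₁+j₂+J+1=6
(j₁±m₁, j₂±m₂, J±M) = (0,1,4,1,3,1)
P² = 24
sum k=1..1:
  [1] −1/6 = -1/6
S = -1/6
C² = P²·S² = 2/3 ; C = -0.816497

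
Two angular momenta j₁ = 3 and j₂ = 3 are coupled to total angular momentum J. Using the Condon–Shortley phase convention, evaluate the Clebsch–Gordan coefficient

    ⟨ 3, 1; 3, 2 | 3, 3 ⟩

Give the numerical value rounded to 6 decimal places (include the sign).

triangle: 3!*3!*3!/10! = 216/3628800
(j±m)!: 4!*2!*5!*1!*6!*0! = 4147200
prefactor² = (2J+1)*Δ*N² = 1728
  k=2: +1/(2!*1!*0!*3!*3!*0!) = 1/72
Σ = 1/72  ⇒  CG² = 1728*1/72² = 1/3
CG = +√(1/3) = +0.577350

+√(1/3) ≈ +0.577350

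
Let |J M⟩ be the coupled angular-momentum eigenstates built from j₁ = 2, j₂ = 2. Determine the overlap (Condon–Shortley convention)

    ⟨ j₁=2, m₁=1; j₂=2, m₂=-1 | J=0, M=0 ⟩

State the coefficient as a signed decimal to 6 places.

√[1·4!0!0!/5! · 3!1!1!3!0!0!] = √(36/5)
  +(−1)^1/∏(1,3,0,0,0,0)! = -1/6  (running -1/6)
⟨..|..⟩ = √(36/5)·(-1/6) = -0.447214

−√(1/5) = -0.447214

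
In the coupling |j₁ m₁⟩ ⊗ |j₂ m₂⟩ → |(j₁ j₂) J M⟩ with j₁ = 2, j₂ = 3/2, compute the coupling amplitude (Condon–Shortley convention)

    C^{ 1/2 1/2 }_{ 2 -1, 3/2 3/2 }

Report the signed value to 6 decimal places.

-0.316228  (= −√(1/10))

j₁+j₂−J=3  J+j₁−j₂=1  J−j₁+j₂=0  j₁+j₂+J+1=5
(j₁±m₁, j₂±m₂, J±M) = (1,3,3,0,1,0)
P² = 18/5
sum k=3..3:
  [3] −1/6 = -1/6
S = -1/6
C² = P²·S² = 1/10 ; C = -0.316228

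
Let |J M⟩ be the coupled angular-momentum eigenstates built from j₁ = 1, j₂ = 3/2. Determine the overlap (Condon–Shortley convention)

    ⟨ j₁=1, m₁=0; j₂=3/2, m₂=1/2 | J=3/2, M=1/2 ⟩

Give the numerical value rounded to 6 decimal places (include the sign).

−√(1/15) = -0.258199

triangle: 1!·1!·2!/5! = 2/120
(j±m)!: 1!·1!·2!·1!·2!·1! = 4
prefactor² = (2J+1)·Δ·N² = 4/15
  k=0: +1/(0!·1!·1!·2!·0!·0!) = 1/2
  k=1: −1/(1!·0!·0!·1!·1!·1!) = -1
Σ = -1/2  ⇒  CG² = 4/15·(-1/2)² = 1/15
CG = −√(1/15) = -0.258199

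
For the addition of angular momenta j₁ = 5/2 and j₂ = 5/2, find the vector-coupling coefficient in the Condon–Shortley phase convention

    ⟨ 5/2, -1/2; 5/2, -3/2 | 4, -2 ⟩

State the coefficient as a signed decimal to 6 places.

j₁+j₂−J=1  J+j₁−j₂=4  J−j₁+j₂=4  j₁+j₂+J+1=10
(j₁±m₁, j₂±m₂, J±M) = (2,3,1,4,2,6)
P² = 20736/35
sum k=0..1:
  [0] +1/36 = 1/36
  [1] −1/96 = -1/96
S = 5/288
C² = P²·S² = 5/28 ; C = +0.422577

+0.422577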